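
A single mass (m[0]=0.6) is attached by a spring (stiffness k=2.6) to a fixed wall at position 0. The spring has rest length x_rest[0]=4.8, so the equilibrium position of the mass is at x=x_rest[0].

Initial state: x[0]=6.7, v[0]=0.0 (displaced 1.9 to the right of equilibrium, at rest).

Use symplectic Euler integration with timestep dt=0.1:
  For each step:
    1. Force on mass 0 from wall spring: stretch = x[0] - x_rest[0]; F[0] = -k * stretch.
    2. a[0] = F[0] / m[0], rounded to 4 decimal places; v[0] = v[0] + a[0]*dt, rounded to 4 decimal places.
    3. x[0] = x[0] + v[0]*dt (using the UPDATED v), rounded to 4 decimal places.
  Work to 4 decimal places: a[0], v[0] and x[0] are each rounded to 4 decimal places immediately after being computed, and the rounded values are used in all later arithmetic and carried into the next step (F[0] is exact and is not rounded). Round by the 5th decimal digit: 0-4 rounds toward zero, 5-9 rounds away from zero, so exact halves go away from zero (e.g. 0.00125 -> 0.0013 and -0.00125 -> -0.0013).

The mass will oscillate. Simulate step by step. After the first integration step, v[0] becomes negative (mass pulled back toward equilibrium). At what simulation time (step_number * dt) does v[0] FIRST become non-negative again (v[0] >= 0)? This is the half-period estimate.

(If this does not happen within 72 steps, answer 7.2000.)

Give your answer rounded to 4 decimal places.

Step 0: x=[6.7000] v=[0.0000]
Step 1: x=[6.6177] v=[-0.8233]
Step 2: x=[6.4566] v=[-1.6110]
Step 3: x=[6.2237] v=[-2.3289]
Step 4: x=[5.9291] v=[-2.9458]
Step 5: x=[5.5856] v=[-3.4351]
Step 6: x=[5.2081] v=[-3.7755]
Step 7: x=[4.8129] v=[-3.9523]
Step 8: x=[4.4171] v=[-3.9579]
Step 9: x=[4.0379] v=[-3.7920]
Step 10: x=[3.6917] v=[-3.4618]
Step 11: x=[3.3936] v=[-2.9815]
Step 12: x=[3.1564] v=[-2.3721]
Step 13: x=[2.9904] v=[-1.6599]
Step 14: x=[2.9028] v=[-0.8757]
Step 15: x=[2.8974] v=[-0.0536]
Step 16: x=[2.9745] v=[0.7709]
First v>=0 after going negative at step 16, time=1.6000

Answer: 1.6000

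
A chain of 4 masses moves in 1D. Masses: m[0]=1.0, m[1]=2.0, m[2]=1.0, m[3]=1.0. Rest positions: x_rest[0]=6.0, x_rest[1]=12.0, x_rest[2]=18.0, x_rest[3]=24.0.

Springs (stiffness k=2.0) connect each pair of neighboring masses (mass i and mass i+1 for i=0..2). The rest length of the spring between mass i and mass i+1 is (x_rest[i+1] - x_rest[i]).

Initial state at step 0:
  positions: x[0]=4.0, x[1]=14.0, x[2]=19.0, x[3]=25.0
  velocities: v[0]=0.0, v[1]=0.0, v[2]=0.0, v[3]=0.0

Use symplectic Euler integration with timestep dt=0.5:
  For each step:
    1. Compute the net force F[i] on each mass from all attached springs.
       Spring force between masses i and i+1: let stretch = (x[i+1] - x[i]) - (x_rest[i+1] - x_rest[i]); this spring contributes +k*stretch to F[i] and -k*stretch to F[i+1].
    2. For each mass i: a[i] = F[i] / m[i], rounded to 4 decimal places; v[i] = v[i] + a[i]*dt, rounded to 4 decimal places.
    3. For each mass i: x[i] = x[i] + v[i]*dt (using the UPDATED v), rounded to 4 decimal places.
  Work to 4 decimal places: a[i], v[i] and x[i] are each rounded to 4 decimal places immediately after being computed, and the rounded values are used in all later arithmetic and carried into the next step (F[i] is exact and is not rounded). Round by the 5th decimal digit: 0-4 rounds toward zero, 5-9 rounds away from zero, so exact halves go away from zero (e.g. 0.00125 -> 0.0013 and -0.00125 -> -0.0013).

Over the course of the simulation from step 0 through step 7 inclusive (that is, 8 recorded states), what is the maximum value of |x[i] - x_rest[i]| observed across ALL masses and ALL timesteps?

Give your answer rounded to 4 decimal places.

Step 0: x=[4.0000 14.0000 19.0000 25.0000] v=[0.0000 0.0000 0.0000 0.0000]
Step 1: x=[6.0000 12.7500 19.5000 25.0000] v=[4.0000 -2.5000 1.0000 0.0000]
Step 2: x=[8.3750 11.5000 19.3750 25.2500] v=[4.7500 -2.5000 -0.2500 0.5000]
Step 3: x=[9.3125 11.4375 18.2500 25.5625] v=[1.8750 -0.1250 -2.2500 0.6250]
Step 4: x=[8.3125 12.5469 17.3750 25.2188] v=[-2.0000 2.2188 -1.7500 -0.6875]
Step 5: x=[6.4297 13.8048 18.0079 23.9532] v=[-3.7656 2.5157 1.2657 -2.5313]
Step 6: x=[5.2345 14.2697 19.5119 22.7149] v=[-2.3905 0.9297 3.0079 -2.4766]
Step 7: x=[5.5569 13.7863 19.9963 22.8751] v=[0.6447 -0.9668 0.9687 0.3204]
Max displacement = 3.3125

Answer: 3.3125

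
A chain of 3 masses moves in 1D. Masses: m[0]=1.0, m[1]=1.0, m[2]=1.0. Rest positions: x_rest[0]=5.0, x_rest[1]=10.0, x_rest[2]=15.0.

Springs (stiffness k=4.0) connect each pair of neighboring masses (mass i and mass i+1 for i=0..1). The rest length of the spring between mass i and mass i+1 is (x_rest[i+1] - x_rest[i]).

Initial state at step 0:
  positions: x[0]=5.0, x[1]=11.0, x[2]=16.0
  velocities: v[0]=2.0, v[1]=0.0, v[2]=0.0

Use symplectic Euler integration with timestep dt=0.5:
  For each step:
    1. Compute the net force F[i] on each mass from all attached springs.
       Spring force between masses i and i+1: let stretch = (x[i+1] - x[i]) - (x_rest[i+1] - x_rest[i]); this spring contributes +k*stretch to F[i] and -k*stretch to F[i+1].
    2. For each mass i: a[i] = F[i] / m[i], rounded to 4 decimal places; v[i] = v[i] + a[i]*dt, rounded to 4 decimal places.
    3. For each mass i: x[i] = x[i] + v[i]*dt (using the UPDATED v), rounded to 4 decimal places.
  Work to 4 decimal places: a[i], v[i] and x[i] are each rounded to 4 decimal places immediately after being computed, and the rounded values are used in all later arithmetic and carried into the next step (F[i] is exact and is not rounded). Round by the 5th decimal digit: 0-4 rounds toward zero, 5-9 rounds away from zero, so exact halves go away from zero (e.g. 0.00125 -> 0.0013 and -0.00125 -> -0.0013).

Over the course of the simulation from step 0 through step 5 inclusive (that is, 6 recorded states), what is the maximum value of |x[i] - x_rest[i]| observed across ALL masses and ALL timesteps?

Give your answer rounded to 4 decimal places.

Step 0: x=[5.0000 11.0000 16.0000] v=[2.0000 0.0000 0.0000]
Step 1: x=[7.0000 10.0000 16.0000] v=[4.0000 -2.0000 0.0000]
Step 2: x=[7.0000 12.0000 15.0000] v=[0.0000 4.0000 -2.0000]
Step 3: x=[7.0000 12.0000 16.0000] v=[0.0000 0.0000 2.0000]
Step 4: x=[7.0000 11.0000 18.0000] v=[0.0000 -2.0000 4.0000]
Step 5: x=[6.0000 13.0000 18.0000] v=[-2.0000 4.0000 0.0000]
Max displacement = 3.0000

Answer: 3.0000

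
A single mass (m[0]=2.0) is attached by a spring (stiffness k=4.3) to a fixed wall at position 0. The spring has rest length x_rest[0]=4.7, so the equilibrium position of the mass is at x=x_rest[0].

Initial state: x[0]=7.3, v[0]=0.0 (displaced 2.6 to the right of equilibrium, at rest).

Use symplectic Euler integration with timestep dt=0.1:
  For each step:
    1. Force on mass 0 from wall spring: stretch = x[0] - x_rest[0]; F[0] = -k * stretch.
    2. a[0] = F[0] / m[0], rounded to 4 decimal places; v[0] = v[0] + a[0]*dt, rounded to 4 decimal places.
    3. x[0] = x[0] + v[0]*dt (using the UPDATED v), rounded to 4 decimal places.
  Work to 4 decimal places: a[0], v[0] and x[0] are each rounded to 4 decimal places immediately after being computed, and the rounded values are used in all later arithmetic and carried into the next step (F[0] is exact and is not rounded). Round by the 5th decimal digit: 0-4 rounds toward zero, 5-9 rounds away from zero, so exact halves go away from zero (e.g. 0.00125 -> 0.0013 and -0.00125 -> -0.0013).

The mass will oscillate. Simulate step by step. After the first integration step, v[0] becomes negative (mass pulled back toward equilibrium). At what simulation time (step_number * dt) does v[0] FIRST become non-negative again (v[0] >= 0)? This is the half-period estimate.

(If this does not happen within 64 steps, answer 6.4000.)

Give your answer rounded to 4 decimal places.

Step 0: x=[7.3000] v=[0.0000]
Step 1: x=[7.2441] v=[-0.5590]
Step 2: x=[7.1335] v=[-1.1060]
Step 3: x=[6.9706] v=[-1.6292]
Step 4: x=[6.7589] v=[-2.1174]
Step 5: x=[6.5029] v=[-2.5601]
Step 6: x=[6.2081] v=[-2.9477]
Step 7: x=[5.8809] v=[-3.2719]
Step 8: x=[5.5283] v=[-3.5258]
Step 9: x=[5.1579] v=[-3.7039]
Step 10: x=[4.7777] v=[-3.8024]
Step 11: x=[4.3958] v=[-3.8191]
Step 12: x=[4.0204] v=[-3.7537]
Step 13: x=[3.6596] v=[-3.6076]
Step 14: x=[3.3212] v=[-3.3839]
Step 15: x=[3.0125] v=[-3.0875]
Step 16: x=[2.7400] v=[-2.7247]
Step 17: x=[2.5097] v=[-2.3033]
Step 18: x=[2.3265] v=[-1.8324]
Step 19: x=[2.1943] v=[-1.3221]
Step 20: x=[2.1160] v=[-0.7834]
Step 21: x=[2.0932] v=[-0.2278]
Step 22: x=[2.1265] v=[0.3327]
First v>=0 after going negative at step 22, time=2.2000

Answer: 2.2000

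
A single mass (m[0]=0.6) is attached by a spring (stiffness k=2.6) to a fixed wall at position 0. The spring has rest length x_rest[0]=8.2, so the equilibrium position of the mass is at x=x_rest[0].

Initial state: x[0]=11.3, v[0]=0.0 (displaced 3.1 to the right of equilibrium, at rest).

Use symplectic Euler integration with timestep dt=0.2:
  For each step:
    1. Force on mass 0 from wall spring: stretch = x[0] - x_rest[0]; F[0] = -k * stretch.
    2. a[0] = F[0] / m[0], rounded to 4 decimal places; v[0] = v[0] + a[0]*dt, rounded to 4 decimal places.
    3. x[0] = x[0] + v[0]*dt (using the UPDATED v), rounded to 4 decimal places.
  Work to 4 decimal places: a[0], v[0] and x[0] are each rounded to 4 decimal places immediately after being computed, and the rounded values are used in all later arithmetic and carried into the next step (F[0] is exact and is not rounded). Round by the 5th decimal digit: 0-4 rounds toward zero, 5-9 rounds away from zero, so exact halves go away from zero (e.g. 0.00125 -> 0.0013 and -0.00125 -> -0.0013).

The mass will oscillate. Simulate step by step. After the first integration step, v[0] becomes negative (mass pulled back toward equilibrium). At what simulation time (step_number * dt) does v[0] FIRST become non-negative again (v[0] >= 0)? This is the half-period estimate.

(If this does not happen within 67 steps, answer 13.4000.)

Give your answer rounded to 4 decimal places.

Step 0: x=[11.3000] v=[0.0000]
Step 1: x=[10.7627] v=[-2.6867]
Step 2: x=[9.7812] v=[-4.9077]
Step 3: x=[8.5256] v=[-6.2781]
Step 4: x=[7.2135] v=[-6.5603]
Step 5: x=[6.0724] v=[-5.7053]
Step 6: x=[5.3001] v=[-3.8614]
Step 7: x=[5.0305] v=[-1.3482]
Step 8: x=[5.3102] v=[1.3987]
First v>=0 after going negative at step 8, time=1.6000

Answer: 1.6000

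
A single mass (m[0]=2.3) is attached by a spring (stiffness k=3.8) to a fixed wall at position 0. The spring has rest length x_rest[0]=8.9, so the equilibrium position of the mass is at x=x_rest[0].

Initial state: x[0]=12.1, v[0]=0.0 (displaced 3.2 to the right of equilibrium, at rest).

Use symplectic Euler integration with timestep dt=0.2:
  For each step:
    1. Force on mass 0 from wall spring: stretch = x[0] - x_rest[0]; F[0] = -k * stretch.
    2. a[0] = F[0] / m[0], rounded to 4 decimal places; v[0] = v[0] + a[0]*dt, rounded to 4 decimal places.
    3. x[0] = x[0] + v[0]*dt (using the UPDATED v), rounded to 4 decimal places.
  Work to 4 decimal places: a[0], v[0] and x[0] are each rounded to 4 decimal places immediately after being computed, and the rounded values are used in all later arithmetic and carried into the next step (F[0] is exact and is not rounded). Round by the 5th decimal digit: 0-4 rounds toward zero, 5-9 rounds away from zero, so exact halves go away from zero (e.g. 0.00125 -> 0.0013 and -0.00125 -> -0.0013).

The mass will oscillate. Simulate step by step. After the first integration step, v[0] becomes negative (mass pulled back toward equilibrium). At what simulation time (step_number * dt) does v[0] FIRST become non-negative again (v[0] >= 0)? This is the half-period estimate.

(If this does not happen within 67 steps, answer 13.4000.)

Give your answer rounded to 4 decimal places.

Step 0: x=[12.1000] v=[0.0000]
Step 1: x=[11.8885] v=[-1.0574]
Step 2: x=[11.4795] v=[-2.0449]
Step 3: x=[10.9000] v=[-2.8973]
Step 4: x=[10.1884] v=[-3.5582]
Step 5: x=[9.3916] v=[-3.9839]
Step 6: x=[8.5623] v=[-4.1463]
Step 7: x=[7.7554] v=[-4.0347]
Step 8: x=[7.0241] v=[-3.6565]
Step 9: x=[6.4168] v=[-3.0366]
Step 10: x=[5.9736] v=[-2.2161]
Step 11: x=[5.7238] v=[-1.2491]
Step 12: x=[5.6839] v=[-0.1996]
Step 13: x=[5.8565] v=[0.8631]
First v>=0 after going negative at step 13, time=2.6000

Answer: 2.6000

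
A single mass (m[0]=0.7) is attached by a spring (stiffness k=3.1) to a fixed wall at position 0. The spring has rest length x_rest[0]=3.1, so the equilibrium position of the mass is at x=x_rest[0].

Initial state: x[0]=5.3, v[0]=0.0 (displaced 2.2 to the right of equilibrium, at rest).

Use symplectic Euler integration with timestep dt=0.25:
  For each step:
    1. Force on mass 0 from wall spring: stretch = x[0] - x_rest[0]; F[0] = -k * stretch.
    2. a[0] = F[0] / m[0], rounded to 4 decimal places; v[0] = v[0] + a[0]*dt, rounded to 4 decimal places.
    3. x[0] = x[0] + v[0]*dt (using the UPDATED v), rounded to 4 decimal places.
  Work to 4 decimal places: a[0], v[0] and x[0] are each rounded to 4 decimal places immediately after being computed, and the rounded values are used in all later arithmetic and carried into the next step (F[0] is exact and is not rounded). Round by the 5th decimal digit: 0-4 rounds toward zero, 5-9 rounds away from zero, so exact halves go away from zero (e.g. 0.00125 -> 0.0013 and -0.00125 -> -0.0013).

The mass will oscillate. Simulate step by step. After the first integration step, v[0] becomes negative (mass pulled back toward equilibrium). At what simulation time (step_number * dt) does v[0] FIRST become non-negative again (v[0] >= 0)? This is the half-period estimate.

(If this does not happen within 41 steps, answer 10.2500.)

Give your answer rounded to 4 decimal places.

Step 0: x=[5.3000] v=[0.0000]
Step 1: x=[4.6911] v=[-2.4357]
Step 2: x=[3.6418] v=[-4.1973]
Step 3: x=[2.4425] v=[-4.7972]
Step 4: x=[1.4252] v=[-4.0693]
Step 5: x=[0.8714] v=[-2.2151]
Step 6: x=[0.9345] v=[0.2523]
First v>=0 after going negative at step 6, time=1.5000

Answer: 1.5000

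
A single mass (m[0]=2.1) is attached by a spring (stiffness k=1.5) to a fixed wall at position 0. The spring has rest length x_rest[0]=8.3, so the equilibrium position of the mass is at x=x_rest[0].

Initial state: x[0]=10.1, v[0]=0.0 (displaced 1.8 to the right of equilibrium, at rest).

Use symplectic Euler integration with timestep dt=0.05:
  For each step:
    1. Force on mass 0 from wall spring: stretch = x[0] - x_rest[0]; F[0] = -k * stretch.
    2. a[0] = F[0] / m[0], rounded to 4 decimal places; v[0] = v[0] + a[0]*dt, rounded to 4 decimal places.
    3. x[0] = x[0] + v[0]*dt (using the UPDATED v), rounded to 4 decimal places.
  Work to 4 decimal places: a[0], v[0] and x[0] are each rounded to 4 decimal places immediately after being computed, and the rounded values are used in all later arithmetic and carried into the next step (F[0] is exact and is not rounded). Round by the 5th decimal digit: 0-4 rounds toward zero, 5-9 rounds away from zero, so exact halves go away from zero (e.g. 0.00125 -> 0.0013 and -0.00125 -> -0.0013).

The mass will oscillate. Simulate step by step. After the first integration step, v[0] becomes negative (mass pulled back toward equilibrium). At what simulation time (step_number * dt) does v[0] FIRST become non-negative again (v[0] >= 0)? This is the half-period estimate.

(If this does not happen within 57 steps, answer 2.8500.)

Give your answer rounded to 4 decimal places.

Answer: 2.8500

Derivation:
Step 0: x=[10.1000] v=[0.0000]
Step 1: x=[10.0968] v=[-0.0643]
Step 2: x=[10.0904] v=[-0.1285]
Step 3: x=[10.0808] v=[-0.1924]
Step 4: x=[10.0680] v=[-0.2560]
Step 5: x=[10.0520] v=[-0.3191]
Step 6: x=[10.0329] v=[-0.3817]
Step 7: x=[10.0107] v=[-0.4436]
Step 8: x=[9.9855] v=[-0.5047]
Step 9: x=[9.9573] v=[-0.5649]
Step 10: x=[9.9261] v=[-0.6241]
Step 11: x=[9.8920] v=[-0.6822]
Step 12: x=[9.8550] v=[-0.7391]
Step 13: x=[9.8153] v=[-0.7946]
Step 14: x=[9.7729] v=[-0.8487]
Step 15: x=[9.7278] v=[-0.9013]
Step 16: x=[9.6802] v=[-0.9523]
Step 17: x=[9.6301] v=[-1.0016]
Step 18: x=[9.5776] v=[-1.0491]
Step 19: x=[9.5229] v=[-1.0947]
Step 20: x=[9.4660] v=[-1.1384]
Step 21: x=[9.4070] v=[-1.1800]
Step 22: x=[9.3460] v=[-1.2195]
Step 23: x=[9.2832] v=[-1.2569]
Step 24: x=[9.2186] v=[-1.2920]
Step 25: x=[9.1524] v=[-1.3248]
Step 26: x=[9.0846] v=[-1.3552]
Step 27: x=[9.0154] v=[-1.3832]
Step 28: x=[8.9450] v=[-1.4088]
Step 29: x=[8.8734] v=[-1.4318]
Step 30: x=[8.8008] v=[-1.4523]
Step 31: x=[8.7273] v=[-1.4702]
Step 32: x=[8.6530] v=[-1.4855]
Step 33: x=[8.5781] v=[-1.4981]
Step 34: x=[8.5027] v=[-1.5080]
Step 35: x=[8.4269] v=[-1.5152]
Step 36: x=[8.3509] v=[-1.5197]
Step 37: x=[8.2748] v=[-1.5215]
Step 38: x=[8.1988] v=[-1.5206]
Step 39: x=[8.1230] v=[-1.5170]
Step 40: x=[8.0475] v=[-1.5107]
Step 41: x=[7.9724] v=[-1.5017]
Step 42: x=[7.8979] v=[-1.4900]
Step 43: x=[7.8241] v=[-1.4756]
Step 44: x=[7.7512] v=[-1.4586]
Step 45: x=[7.6793] v=[-1.4390]
Step 46: x=[7.6085] v=[-1.4168]
Step 47: x=[7.5389] v=[-1.3921]
Step 48: x=[7.4707] v=[-1.3649]
Step 49: x=[7.4039] v=[-1.3353]
Step 50: x=[7.3387] v=[-1.3033]
Step 51: x=[7.2753] v=[-1.2690]
Step 52: x=[7.2137] v=[-1.2324]
Step 53: x=[7.1540] v=[-1.1936]
Step 54: x=[7.0964] v=[-1.1527]
Step 55: x=[7.0409] v=[-1.1097]
Step 56: x=[6.9877] v=[-1.0647]
Step 57: x=[6.9368] v=[-1.0178]
v[0] did not become non-negative within 57 steps; using fallback time=2.8500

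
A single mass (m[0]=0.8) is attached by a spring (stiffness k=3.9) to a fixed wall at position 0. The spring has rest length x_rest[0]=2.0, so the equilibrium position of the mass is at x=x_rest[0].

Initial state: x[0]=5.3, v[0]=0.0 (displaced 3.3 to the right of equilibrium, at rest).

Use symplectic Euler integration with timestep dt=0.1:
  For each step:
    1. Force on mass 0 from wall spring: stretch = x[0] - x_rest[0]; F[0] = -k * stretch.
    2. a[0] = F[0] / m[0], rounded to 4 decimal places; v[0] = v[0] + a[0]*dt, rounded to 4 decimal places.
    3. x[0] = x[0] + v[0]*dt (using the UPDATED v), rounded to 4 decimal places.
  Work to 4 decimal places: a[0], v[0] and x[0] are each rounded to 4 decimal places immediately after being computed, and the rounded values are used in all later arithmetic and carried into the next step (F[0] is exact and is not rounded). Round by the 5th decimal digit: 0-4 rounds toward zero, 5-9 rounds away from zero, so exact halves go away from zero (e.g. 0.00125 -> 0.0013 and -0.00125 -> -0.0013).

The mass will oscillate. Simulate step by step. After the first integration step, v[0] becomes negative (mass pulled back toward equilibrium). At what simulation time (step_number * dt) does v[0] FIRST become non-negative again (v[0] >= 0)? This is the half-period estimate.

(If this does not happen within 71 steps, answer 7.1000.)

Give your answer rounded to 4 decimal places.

Answer: 1.5000

Derivation:
Step 0: x=[5.3000] v=[0.0000]
Step 1: x=[5.1391] v=[-1.6088]
Step 2: x=[4.8252] v=[-3.1391]
Step 3: x=[4.3736] v=[-4.5164]
Step 4: x=[3.8063] v=[-5.6735]
Step 5: x=[3.1509] v=[-6.5541]
Step 6: x=[2.4394] v=[-7.1152]
Step 7: x=[1.7065] v=[-7.3294]
Step 8: x=[0.9879] v=[-7.1863]
Step 9: x=[0.3186] v=[-6.6929]
Step 10: x=[-0.2687] v=[-5.8732]
Step 11: x=[-0.7454] v=[-4.7672]
Step 12: x=[-1.0883] v=[-3.4288]
Step 13: x=[-1.2806] v=[-1.9233]
Step 14: x=[-1.3130] v=[-0.3240]
Step 15: x=[-1.1839] v=[1.2911]
First v>=0 after going negative at step 15, time=1.5000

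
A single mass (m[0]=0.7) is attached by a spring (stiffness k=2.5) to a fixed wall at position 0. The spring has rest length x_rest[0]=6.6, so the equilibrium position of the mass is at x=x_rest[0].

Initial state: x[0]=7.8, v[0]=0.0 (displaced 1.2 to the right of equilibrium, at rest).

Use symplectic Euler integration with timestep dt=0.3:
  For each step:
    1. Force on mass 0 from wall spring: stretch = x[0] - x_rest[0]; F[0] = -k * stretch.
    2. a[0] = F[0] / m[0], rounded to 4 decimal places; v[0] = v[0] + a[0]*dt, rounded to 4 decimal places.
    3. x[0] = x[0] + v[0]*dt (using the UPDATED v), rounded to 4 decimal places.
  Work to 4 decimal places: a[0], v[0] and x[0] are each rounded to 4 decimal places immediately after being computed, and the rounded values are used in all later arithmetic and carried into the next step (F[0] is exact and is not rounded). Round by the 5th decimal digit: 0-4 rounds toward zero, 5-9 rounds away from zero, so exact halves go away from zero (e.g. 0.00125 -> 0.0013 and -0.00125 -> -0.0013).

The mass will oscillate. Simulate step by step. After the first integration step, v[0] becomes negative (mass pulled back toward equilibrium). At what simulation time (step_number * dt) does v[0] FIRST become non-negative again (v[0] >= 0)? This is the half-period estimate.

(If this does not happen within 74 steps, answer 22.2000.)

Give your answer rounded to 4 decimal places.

Step 0: x=[7.8000] v=[0.0000]
Step 1: x=[7.4143] v=[-1.2857]
Step 2: x=[6.7668] v=[-2.1582]
Step 3: x=[6.0657] v=[-2.3369]
Step 4: x=[5.5364] v=[-1.7644]
Step 5: x=[5.3490] v=[-0.6248]
Step 6: x=[5.5637] v=[0.7156]
First v>=0 after going negative at step 6, time=1.8000

Answer: 1.8000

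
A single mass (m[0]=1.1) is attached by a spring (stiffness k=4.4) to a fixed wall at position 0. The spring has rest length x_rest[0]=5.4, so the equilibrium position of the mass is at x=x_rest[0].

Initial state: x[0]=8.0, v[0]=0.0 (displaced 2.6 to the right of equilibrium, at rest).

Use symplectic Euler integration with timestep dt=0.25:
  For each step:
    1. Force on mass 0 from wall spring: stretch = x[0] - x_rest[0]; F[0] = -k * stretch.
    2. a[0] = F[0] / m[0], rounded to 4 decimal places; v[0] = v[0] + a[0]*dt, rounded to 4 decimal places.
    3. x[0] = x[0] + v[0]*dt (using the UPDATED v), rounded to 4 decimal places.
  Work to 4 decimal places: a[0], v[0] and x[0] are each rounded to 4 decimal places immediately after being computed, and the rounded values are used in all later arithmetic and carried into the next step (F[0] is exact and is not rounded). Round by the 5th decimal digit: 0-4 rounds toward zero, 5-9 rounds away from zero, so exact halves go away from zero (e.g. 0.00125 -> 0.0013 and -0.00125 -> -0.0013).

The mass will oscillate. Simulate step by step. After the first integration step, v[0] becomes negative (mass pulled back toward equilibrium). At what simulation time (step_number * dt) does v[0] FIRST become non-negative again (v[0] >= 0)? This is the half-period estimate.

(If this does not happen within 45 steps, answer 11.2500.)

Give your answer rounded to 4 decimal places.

Step 0: x=[8.0000] v=[0.0000]
Step 1: x=[7.3500] v=[-2.6000]
Step 2: x=[6.2125] v=[-4.5500]
Step 3: x=[4.8719] v=[-5.3625]
Step 4: x=[3.6633] v=[-4.8344]
Step 5: x=[2.8889] v=[-3.0977]
Step 6: x=[2.7423] v=[-0.5866]
Step 7: x=[3.2601] v=[2.0711]
First v>=0 after going negative at step 7, time=1.7500

Answer: 1.7500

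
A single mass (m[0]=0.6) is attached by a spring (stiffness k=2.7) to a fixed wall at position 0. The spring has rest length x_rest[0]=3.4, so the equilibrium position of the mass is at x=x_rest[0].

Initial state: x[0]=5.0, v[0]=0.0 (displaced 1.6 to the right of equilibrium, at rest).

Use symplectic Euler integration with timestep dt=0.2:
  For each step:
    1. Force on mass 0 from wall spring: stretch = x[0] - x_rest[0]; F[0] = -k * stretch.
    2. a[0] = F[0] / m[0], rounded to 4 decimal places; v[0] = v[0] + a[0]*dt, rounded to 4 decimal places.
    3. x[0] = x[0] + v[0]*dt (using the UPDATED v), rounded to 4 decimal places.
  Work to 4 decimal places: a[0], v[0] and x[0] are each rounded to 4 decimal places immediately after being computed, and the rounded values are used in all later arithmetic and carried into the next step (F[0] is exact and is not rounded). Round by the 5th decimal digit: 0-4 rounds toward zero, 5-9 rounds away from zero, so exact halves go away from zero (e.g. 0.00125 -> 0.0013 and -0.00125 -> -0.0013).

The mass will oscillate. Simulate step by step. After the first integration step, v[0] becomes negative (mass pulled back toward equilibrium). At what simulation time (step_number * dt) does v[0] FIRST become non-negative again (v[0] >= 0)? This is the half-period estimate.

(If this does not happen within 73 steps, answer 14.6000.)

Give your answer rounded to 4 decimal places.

Answer: 1.6000

Derivation:
Step 0: x=[5.0000] v=[0.0000]
Step 1: x=[4.7120] v=[-1.4400]
Step 2: x=[4.1878] v=[-2.6208]
Step 3: x=[3.5218] v=[-3.3298]
Step 4: x=[2.8339] v=[-3.4394]
Step 5: x=[2.2479] v=[-2.9299]
Step 6: x=[1.8693] v=[-1.8930]
Step 7: x=[1.7662] v=[-0.5154]
Step 8: x=[1.9572] v=[0.9550]
First v>=0 after going negative at step 8, time=1.6000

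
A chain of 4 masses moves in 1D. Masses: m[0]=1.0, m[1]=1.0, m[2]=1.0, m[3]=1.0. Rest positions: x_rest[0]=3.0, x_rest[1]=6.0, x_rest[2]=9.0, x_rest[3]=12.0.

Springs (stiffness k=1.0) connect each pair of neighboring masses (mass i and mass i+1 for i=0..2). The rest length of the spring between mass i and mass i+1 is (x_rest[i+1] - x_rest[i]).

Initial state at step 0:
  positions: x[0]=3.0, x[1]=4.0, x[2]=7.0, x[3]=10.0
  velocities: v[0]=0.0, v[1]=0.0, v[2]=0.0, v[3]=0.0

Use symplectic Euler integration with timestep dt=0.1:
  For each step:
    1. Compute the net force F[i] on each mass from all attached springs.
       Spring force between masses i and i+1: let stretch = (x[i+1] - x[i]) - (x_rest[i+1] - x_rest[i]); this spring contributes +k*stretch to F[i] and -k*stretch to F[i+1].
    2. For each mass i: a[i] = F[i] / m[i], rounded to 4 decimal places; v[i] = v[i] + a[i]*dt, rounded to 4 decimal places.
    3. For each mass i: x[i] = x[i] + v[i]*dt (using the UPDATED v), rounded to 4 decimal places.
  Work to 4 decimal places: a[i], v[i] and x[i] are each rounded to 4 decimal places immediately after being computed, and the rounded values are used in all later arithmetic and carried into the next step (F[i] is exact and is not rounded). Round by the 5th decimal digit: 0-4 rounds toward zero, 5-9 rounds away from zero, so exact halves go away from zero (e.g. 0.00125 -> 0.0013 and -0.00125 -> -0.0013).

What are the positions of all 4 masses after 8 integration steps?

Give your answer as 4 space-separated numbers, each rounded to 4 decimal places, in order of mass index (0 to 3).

Step 0: x=[3.0000 4.0000 7.0000 10.0000] v=[0.0000 0.0000 0.0000 0.0000]
Step 1: x=[2.9800 4.0200 7.0000 10.0000] v=[-0.2000 0.2000 0.0000 0.0000]
Step 2: x=[2.9404 4.0594 7.0002 10.0000] v=[-0.3960 0.3940 0.0020 0.0000]
Step 3: x=[2.8820 4.1170 7.0010 10.0000] v=[-0.5841 0.5762 0.0079 0.0000]
Step 4: x=[2.8059 4.1911 7.0029 10.0000] v=[-0.7606 0.7411 0.0194 0.0001]
Step 5: x=[2.7137 4.2795 7.0067 10.0000] v=[-0.9221 0.8838 0.0379 0.0004]
Step 6: x=[2.6072 4.3795 7.0132 10.0001] v=[-1.0655 0.9999 0.0645 0.0011]
Step 7: x=[2.4884 4.4881 7.0232 10.0003] v=[-1.1883 1.0860 0.0998 0.0024]
Step 8: x=[2.3596 4.6021 7.0376 10.0008] v=[-1.2883 1.1395 0.1440 0.0047]

Answer: 2.3596 4.6021 7.0376 10.0008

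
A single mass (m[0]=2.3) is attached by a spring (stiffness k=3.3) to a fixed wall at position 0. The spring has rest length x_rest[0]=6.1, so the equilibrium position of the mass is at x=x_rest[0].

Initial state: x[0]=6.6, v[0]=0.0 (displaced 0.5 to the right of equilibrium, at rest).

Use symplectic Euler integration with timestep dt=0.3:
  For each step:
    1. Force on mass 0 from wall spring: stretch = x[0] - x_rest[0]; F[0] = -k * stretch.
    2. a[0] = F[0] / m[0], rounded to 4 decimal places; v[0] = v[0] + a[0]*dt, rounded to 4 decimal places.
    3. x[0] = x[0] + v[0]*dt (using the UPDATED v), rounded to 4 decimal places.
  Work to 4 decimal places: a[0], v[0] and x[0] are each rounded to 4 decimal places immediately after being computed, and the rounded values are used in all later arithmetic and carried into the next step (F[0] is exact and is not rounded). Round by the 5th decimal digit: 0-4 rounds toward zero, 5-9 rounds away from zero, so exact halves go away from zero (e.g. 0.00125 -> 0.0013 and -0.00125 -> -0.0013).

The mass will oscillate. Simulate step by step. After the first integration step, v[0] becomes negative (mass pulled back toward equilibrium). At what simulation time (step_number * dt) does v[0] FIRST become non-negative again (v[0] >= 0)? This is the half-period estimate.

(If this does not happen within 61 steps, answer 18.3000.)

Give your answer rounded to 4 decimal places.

Answer: 2.7000

Derivation:
Step 0: x=[6.6000] v=[0.0000]
Step 1: x=[6.5354] v=[-0.2152]
Step 2: x=[6.4146] v=[-0.4026]
Step 3: x=[6.2532] v=[-0.5380]
Step 4: x=[6.0720] v=[-0.6039]
Step 5: x=[5.8945] v=[-0.5918]
Step 6: x=[5.7435] v=[-0.5034]
Step 7: x=[5.6385] v=[-0.3500]
Step 8: x=[5.5931] v=[-0.1513]
Step 9: x=[5.6132] v=[0.0669]
First v>=0 after going negative at step 9, time=2.7000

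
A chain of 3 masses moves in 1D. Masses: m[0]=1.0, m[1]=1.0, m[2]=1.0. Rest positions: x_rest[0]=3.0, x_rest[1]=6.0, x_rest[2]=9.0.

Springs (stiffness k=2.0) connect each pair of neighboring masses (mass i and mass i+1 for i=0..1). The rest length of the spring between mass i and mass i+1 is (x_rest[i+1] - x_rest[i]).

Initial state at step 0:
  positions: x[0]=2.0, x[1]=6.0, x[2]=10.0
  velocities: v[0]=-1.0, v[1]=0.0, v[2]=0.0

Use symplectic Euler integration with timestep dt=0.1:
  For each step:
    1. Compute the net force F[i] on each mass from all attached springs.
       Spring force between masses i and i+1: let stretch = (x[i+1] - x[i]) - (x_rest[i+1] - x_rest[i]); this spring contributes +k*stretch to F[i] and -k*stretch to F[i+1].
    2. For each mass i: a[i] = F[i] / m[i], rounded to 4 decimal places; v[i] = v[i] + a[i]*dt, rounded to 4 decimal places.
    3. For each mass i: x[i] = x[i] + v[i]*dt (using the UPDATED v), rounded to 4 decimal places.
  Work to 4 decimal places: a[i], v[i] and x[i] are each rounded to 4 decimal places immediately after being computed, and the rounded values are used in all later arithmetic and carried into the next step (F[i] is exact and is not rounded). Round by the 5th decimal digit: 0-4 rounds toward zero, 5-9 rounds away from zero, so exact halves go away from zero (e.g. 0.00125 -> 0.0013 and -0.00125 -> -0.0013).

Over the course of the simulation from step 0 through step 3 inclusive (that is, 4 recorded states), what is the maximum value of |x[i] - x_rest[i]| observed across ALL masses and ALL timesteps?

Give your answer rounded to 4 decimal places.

Step 0: x=[2.0000 6.0000 10.0000] v=[-1.0000 0.0000 0.0000]
Step 1: x=[1.9200 6.0000 9.9800] v=[-0.8000 0.0000 -0.2000]
Step 2: x=[1.8616 5.9980 9.9404] v=[-0.5840 -0.0200 -0.3960]
Step 3: x=[1.8259 5.9921 9.8820] v=[-0.3567 -0.0588 -0.5845]
Max displacement = 1.1741

Answer: 1.1741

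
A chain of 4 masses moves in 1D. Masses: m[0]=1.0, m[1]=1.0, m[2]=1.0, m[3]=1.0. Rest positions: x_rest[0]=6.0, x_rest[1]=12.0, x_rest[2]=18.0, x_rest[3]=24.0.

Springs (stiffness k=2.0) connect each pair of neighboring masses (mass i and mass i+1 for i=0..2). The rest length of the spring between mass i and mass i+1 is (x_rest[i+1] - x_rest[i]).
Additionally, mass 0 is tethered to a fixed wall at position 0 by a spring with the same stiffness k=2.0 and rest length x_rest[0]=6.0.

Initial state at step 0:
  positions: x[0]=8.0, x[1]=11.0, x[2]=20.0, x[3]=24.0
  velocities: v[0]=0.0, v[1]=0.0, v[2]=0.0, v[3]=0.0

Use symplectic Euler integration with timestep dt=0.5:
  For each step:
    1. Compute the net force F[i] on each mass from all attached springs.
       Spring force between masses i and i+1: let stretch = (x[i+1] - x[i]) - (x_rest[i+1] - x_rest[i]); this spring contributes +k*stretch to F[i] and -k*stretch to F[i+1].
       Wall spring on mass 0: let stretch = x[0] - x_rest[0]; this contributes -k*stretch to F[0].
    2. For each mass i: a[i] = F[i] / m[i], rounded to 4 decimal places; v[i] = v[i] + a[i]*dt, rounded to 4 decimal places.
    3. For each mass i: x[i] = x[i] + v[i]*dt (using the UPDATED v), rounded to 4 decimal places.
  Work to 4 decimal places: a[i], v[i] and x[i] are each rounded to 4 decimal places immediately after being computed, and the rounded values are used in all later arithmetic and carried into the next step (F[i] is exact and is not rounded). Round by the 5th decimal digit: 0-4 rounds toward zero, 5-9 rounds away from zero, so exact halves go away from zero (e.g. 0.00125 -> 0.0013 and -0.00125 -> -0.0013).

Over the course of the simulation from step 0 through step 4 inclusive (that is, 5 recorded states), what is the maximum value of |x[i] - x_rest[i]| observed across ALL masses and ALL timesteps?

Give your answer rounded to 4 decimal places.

Answer: 2.5000

Derivation:
Step 0: x=[8.0000 11.0000 20.0000 24.0000] v=[0.0000 0.0000 0.0000 0.0000]
Step 1: x=[5.5000 14.0000 17.5000 25.0000] v=[-5.0000 6.0000 -5.0000 2.0000]
Step 2: x=[4.5000 14.5000 17.0000 25.2500] v=[-2.0000 1.0000 -1.0000 0.5000]
Step 3: x=[6.2500 11.2500 19.3750 24.3750] v=[3.5000 -6.5000 4.7500 -1.7500]
Step 4: x=[7.3750 9.5625 20.1875 24.0000] v=[2.2500 -3.3750 1.6250 -0.7500]
Max displacement = 2.5000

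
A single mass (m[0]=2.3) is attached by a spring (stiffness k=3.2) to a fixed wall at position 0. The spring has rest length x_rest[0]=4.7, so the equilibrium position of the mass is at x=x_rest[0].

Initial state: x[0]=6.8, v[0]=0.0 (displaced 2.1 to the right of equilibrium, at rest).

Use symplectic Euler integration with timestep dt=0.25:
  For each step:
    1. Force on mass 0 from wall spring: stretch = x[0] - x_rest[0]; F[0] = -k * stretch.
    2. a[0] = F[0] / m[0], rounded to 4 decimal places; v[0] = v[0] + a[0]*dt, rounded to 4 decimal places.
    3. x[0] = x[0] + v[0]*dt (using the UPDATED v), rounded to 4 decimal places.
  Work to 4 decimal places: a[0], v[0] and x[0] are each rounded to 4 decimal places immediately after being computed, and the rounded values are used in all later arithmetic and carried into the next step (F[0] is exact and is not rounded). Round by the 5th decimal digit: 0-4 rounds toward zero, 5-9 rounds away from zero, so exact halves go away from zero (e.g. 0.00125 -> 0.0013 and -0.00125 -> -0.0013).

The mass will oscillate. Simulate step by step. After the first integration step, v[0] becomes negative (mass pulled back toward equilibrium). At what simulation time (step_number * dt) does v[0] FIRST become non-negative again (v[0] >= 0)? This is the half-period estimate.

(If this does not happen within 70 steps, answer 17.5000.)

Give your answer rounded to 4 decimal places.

Answer: 2.7500

Derivation:
Step 0: x=[6.8000] v=[0.0000]
Step 1: x=[6.6174] v=[-0.7304]
Step 2: x=[6.2681] v=[-1.3973]
Step 3: x=[5.7824] v=[-1.9427]
Step 4: x=[5.2026] v=[-2.3192]
Step 5: x=[4.5791] v=[-2.4940]
Step 6: x=[3.9661] v=[-2.4520]
Step 7: x=[3.4169] v=[-2.1967]
Step 8: x=[2.9793] v=[-1.7504]
Step 9: x=[2.6913] v=[-1.1519]
Step 10: x=[2.5780] v=[-0.4532]
Step 11: x=[2.6492] v=[0.2849]
First v>=0 after going negative at step 11, time=2.7500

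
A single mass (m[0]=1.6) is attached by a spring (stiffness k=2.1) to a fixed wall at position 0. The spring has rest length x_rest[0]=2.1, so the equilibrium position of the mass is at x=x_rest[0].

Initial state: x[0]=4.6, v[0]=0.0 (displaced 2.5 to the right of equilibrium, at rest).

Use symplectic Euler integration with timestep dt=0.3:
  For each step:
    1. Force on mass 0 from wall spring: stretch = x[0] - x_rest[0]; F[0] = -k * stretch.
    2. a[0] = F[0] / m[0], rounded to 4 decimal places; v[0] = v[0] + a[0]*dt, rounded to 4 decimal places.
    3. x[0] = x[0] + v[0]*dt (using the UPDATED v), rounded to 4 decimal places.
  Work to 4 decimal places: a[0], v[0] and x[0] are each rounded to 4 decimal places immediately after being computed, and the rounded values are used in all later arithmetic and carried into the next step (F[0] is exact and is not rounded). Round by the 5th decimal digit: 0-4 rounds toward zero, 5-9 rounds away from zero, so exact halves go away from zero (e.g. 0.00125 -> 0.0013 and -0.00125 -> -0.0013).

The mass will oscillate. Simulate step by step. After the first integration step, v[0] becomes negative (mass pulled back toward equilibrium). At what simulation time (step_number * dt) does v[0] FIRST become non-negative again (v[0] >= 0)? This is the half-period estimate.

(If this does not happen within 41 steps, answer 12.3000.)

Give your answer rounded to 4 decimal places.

Answer: 3.0000

Derivation:
Step 0: x=[4.6000] v=[0.0000]
Step 1: x=[4.3047] v=[-0.9844]
Step 2: x=[3.7490] v=[-1.8525]
Step 3: x=[2.9985] v=[-2.5018]
Step 4: x=[2.1418] v=[-2.8556]
Step 5: x=[1.2802] v=[-2.8721]
Step 6: x=[0.5154] v=[-2.5493]
Step 7: x=[-0.0622] v=[-1.9254]
Step 8: x=[-0.3844] v=[-1.0740]
Step 9: x=[-0.4131] v=[-0.0958]
Step 10: x=[-0.1450] v=[0.8937]
First v>=0 after going negative at step 10, time=3.0000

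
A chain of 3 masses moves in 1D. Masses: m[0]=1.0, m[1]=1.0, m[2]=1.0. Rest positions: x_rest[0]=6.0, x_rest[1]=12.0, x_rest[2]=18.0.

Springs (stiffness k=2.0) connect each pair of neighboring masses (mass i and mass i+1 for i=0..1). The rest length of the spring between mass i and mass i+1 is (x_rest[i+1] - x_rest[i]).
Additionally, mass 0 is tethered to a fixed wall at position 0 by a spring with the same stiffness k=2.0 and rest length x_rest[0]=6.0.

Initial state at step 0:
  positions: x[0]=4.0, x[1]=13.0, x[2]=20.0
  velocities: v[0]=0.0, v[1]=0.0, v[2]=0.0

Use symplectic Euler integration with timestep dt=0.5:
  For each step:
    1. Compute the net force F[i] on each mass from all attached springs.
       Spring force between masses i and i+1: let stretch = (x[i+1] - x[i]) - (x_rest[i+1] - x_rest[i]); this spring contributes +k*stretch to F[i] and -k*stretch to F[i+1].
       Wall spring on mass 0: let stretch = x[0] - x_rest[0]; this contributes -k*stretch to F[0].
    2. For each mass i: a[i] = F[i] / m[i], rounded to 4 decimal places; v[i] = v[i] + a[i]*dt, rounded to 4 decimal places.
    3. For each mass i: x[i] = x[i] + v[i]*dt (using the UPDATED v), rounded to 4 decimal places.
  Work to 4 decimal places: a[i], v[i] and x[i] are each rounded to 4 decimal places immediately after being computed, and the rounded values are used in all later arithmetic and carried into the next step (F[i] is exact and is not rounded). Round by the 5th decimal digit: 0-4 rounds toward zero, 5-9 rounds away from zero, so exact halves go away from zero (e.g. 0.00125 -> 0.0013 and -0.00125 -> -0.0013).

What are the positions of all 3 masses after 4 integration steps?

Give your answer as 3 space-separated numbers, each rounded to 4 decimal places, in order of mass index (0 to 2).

Answer: 6.1875 13.8125 16.7500

Derivation:
Step 0: x=[4.0000 13.0000 20.0000] v=[0.0000 0.0000 0.0000]
Step 1: x=[6.5000 12.0000 19.5000] v=[5.0000 -2.0000 -1.0000]
Step 2: x=[8.5000 12.0000 18.2500] v=[4.0000 0.0000 -2.5000]
Step 3: x=[8.0000 13.3750 16.8750] v=[-1.0000 2.7500 -2.7500]
Step 4: x=[6.1875 13.8125 16.7500] v=[-3.6250 0.8750 -0.2500]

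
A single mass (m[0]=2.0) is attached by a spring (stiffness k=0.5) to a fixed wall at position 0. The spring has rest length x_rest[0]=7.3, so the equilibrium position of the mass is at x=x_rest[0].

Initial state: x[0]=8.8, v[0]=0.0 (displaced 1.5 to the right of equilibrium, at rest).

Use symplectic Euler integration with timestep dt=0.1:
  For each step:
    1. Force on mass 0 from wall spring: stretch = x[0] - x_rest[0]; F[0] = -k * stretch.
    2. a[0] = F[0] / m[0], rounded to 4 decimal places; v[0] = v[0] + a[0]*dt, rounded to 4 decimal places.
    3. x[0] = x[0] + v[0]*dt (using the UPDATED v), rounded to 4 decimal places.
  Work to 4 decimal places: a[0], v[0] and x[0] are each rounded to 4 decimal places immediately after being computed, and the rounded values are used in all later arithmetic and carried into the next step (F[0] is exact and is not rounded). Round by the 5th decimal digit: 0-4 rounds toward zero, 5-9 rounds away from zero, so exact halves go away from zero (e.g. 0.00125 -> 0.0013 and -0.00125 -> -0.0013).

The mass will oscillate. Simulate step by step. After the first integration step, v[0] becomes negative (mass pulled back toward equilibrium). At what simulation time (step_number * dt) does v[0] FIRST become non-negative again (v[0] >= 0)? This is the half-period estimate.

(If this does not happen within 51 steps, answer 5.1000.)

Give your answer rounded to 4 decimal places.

Answer: 5.1000

Derivation:
Step 0: x=[8.8000] v=[0.0000]
Step 1: x=[8.7963] v=[-0.0375]
Step 2: x=[8.7888] v=[-0.0749]
Step 3: x=[8.7776] v=[-0.1121]
Step 4: x=[8.7627] v=[-0.1490]
Step 5: x=[8.7441] v=[-0.1856]
Step 6: x=[8.7219] v=[-0.2217]
Step 7: x=[8.6962] v=[-0.2573]
Step 8: x=[8.6670] v=[-0.2922]
Step 9: x=[8.6344] v=[-0.3264]
Step 10: x=[8.5984] v=[-0.3598]
Step 11: x=[8.5592] v=[-0.3923]
Step 12: x=[8.5168] v=[-0.4238]
Step 13: x=[8.4714] v=[-0.4542]
Step 14: x=[8.4231] v=[-0.4835]
Step 15: x=[8.3719] v=[-0.5116]
Step 16: x=[8.3181] v=[-0.5384]
Step 17: x=[8.2617] v=[-0.5639]
Step 18: x=[8.2029] v=[-0.5879]
Step 19: x=[8.1419] v=[-0.6105]
Step 20: x=[8.0787] v=[-0.6316]
Step 21: x=[8.0136] v=[-0.6511]
Step 22: x=[7.9467] v=[-0.6689]
Step 23: x=[7.8782] v=[-0.6851]
Step 24: x=[7.8082] v=[-0.6996]
Step 25: x=[7.7370] v=[-0.7123]
Step 26: x=[7.6647] v=[-0.7232]
Step 27: x=[7.5915] v=[-0.7323]
Step 28: x=[7.5175] v=[-0.7396]
Step 29: x=[7.4430] v=[-0.7450]
Step 30: x=[7.3681] v=[-0.7486]
Step 31: x=[7.2931] v=[-0.7503]
Step 32: x=[7.2181] v=[-0.7501]
Step 33: x=[7.1433] v=[-0.7481]
Step 34: x=[7.0689] v=[-0.7442]
Step 35: x=[6.9951] v=[-0.7384]
Step 36: x=[6.9220] v=[-0.7308]
Step 37: x=[6.8499] v=[-0.7214]
Step 38: x=[6.7789] v=[-0.7102]
Step 39: x=[6.7092] v=[-0.6972]
Step 40: x=[6.6410] v=[-0.6824]
Step 41: x=[6.5744] v=[-0.6659]
Step 42: x=[6.5096] v=[-0.6478]
Step 43: x=[6.4468] v=[-0.6280]
Step 44: x=[6.3861] v=[-0.6067]
Step 45: x=[6.3277] v=[-0.5839]
Step 46: x=[6.2717] v=[-0.5596]
Step 47: x=[6.2183] v=[-0.5339]
Step 48: x=[6.1676] v=[-0.5069]
Step 49: x=[6.1197] v=[-0.4786]
Step 50: x=[6.0748] v=[-0.4491]
Step 51: x=[6.0330] v=[-0.4185]
v[0] did not become non-negative within 51 steps; using fallback time=5.1000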